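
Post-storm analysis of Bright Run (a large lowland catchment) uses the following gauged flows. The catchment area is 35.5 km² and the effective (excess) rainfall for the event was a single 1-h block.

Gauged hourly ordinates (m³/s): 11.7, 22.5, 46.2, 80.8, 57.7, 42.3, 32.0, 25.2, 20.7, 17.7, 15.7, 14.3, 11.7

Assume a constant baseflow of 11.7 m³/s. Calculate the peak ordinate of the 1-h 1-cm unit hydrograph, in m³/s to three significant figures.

Direct runoff: 0.0, 10.8, 34.5, 69.1, 46.0, 30.6, 20.3, 13.5, 9.0, 6.0, 4.0, 2.6, 0.0 m³/s; ΣQ_DR = 246.4 m³/s, peak = 69.1 m³/s.
Runoff depth d = ΣQ_DR·Δt / A = 246.4 × 3600 / (35.5 km²) = 24.99 mm.
The 1-cm UH is the DRH scaled by (10 mm)/d, so U_p = 69.1 × 10/24.99 = 27.7 m³/s.

U_p ≈ 27.7 m³/s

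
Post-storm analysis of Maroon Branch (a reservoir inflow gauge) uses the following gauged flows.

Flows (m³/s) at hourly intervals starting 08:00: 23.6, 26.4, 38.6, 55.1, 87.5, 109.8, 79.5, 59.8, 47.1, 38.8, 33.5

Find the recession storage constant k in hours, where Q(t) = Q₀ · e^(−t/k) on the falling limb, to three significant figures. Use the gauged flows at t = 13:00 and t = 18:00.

On the falling limb, Q drops from 109.8 to 33.5 m³/s between t = 13:00 and t = 18:00 (Δt = 5 h).
k = −Δt / ln(Q₂/Q₁) = −5 / ln(33.5/109.8) = 4.21 h.

k ≈ 4.21 h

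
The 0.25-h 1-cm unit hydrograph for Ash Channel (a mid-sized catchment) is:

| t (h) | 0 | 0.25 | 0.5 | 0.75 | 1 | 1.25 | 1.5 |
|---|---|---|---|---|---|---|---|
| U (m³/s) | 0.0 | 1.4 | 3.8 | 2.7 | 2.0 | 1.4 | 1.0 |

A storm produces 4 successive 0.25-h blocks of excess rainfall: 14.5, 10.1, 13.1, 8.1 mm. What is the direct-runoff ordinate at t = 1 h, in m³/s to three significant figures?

By discrete convolution, Q_j = Σ (P_i / 10 mm) · U_{j−i}.
At t = 1 h (j=4): Q = (14.5/10)·2.0 + (10.1/10)·2.7 + (13.1/10)·3.8 + (8.1/10)·1.4 = 11.7 m³/s.

Q ≈ 11.7 m³/s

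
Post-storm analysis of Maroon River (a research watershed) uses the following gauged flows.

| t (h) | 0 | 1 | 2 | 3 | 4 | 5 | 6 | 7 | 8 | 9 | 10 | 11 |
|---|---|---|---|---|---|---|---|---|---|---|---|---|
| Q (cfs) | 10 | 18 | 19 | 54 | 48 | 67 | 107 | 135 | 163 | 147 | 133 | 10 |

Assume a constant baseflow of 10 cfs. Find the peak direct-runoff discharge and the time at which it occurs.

Q_p = 153.0 cfs at t = 8 h

Subtracting baseflow gives direct-runoff ordinates: 0.0, 8.0, 9.0, 44.0, 38.0, 57.0, 97.0, 125.0, 153.0, 137.0, 123.0, 0.0 cfs.
The maximum is 153.0 cfs, occurring at the reading for t = 8 h.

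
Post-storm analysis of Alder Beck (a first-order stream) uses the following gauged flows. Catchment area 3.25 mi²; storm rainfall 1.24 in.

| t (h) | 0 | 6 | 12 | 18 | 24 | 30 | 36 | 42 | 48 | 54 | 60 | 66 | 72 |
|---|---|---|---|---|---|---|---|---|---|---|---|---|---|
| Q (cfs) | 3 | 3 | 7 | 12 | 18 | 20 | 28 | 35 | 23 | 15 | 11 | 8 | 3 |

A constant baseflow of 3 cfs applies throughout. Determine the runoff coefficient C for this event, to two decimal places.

C ≈ 0.34

ΣQ_DR = 147.0 cfs; V = ΣQ_DR·Δt = 3.175 × 10^6 ft³.
Runoff depth d = V / A = 0.4205 in.
C = d / P = 0.4205 / 1.24 = 0.34.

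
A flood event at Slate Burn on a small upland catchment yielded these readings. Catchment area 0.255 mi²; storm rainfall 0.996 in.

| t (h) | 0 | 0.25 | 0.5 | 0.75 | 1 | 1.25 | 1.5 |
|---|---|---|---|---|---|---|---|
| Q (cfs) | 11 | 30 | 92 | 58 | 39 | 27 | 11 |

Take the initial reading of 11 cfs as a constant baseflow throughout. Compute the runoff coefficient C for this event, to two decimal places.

ΣQ_DR = 191.0 cfs; V = ΣQ_DR·Δt = 1.719 × 10^5 ft³.
Runoff depth d = V / A = 0.2902 in.
C = d / P = 0.2902 / 0.996 = 0.29.

C ≈ 0.29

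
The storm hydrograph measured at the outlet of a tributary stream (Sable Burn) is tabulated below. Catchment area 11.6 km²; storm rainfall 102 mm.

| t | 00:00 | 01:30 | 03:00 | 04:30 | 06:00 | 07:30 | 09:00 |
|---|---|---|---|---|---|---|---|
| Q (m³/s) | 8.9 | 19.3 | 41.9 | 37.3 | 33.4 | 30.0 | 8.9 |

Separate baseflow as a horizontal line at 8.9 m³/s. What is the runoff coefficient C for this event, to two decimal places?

C ≈ 0.54

ΣQ_DR = 117.4 m³/s; V = ΣQ_DR·Δt = 6.340 × 10^5 m³.
Runoff depth d = V / A = 54.65 mm.
C = d / P = 54.65 / 102 = 0.54.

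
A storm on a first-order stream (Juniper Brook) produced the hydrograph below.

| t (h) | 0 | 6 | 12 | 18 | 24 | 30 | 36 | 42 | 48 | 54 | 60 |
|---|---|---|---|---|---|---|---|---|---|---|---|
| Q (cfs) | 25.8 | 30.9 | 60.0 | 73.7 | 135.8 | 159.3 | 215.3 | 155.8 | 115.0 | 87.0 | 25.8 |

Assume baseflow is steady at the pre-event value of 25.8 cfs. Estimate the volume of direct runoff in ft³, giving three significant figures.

Direct-runoff ordinates (Q − Q_b): 0.0, 5.1, 34.2, 47.9, 110.0, 133.5, 189.5, 130.0, 89.2, 61.2, 0.0 cfs.
ΣQ_DR = 800.6 cfs.
With Δt = 6 h = 21600 s, V = ΣQ_DR · Δt = 800.6 × 21600 = 1.73 × 10^7 ft³.

V ≈ 1.73 × 10^7 ft³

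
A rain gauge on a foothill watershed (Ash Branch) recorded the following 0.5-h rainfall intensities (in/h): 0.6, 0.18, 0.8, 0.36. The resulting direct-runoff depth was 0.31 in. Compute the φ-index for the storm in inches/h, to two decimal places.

φ ≈ 0.39 in/h

Only the 2 blocks with intensity above φ contribute runoff: 0.6, 0.8 in/h.
Σ(I−φ)·Δt = d  ⇒  (0.6+0.8 − 2φ)·0.5 = 0.31
φ = (1.400 − 0.31/0.5) / 2 = 0.39 in/h.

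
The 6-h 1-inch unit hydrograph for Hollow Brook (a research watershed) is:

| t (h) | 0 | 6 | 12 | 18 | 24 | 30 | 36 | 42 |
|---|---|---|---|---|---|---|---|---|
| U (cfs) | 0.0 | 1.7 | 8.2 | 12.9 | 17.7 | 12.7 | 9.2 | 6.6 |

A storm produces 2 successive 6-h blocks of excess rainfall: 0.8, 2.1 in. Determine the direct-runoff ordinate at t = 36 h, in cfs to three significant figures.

Q ≈ 34.0 cfs

By discrete convolution, Q_j = Σ (P_i / 1 in) · U_{j−i}.
At t = 36 h (j=6): Q = (0.8/1)·9.2 + (2.1/1)·12.7 = 34.0 cfs.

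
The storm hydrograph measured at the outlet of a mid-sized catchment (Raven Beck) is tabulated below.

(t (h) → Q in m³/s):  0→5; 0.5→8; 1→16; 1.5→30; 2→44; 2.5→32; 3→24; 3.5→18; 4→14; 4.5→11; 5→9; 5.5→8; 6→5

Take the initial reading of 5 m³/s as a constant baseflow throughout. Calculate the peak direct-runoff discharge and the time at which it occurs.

Subtracting baseflow gives direct-runoff ordinates: 0.0, 3.0, 11.0, 25.0, 39.0, 27.0, 19.0, 13.0, 9.0, 6.0, 4.0, 3.0, 0.0 m³/s.
The maximum is 39.0 m³/s, occurring at the reading for t = 2 h.

Q_p = 39.0 m³/s at t = 2 h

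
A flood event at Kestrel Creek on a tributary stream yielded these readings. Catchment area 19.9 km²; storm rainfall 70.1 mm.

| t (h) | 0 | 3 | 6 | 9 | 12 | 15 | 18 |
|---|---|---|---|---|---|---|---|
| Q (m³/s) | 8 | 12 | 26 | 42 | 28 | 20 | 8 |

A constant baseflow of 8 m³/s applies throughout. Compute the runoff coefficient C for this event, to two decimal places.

ΣQ_DR = 88.00 m³/s; V = ΣQ_DR·Δt = 9.504 × 10^5 m³.
Runoff depth d = V / A = 47.76 mm.
C = d / P = 47.76 / 70.1 = 0.68.

C ≈ 0.68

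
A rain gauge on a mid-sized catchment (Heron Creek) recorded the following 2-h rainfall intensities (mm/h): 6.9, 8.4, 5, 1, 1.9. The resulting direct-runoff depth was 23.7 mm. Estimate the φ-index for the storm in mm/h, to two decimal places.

φ ≈ 2.82 mm/h

Only the 3 blocks with intensity above φ contribute runoff: 6.9, 8.4, 5 mm/h.
Σ(I−φ)·Δt = d  ⇒  (6.9+8.4+5 − 3φ)·2 = 23.7
φ = (20.30 − 23.7/2) / 3 = 2.82 mm/h.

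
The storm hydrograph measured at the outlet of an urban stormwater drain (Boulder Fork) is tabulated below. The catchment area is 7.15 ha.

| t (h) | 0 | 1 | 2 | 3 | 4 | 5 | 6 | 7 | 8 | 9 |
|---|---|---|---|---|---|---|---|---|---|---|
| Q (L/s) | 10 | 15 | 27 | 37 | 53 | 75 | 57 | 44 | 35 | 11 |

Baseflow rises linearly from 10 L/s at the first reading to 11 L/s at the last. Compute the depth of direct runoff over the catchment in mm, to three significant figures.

Direct runoff: 0.00, 4.89, 16.78, 26.67, 42.56, 64.44, 46.33, 33.22, 24.11, 0.00 L/s; ΣQ_DR = 259.0 L/s.
V = ΣQ_DR · Δt = 259.0 × 3600 s = 9.324 × 10^5 L.
Over A = 7.15 ha, depth = V / A = 13.0 mm.

d ≈ 13.0 mm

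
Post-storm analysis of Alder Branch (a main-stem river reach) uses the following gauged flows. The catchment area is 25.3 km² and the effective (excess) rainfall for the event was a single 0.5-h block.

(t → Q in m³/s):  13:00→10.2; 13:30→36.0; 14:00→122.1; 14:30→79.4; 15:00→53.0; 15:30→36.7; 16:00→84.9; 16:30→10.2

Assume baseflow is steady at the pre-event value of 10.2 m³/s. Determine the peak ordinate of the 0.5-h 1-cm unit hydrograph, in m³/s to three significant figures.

U_p ≈ 44.8 m³/s

Direct runoff: 0.0, 25.8, 111.9, 69.2, 42.8, 26.5, 74.7, 0.0 m³/s; ΣQ_DR = 350.9 m³/s, peak = 111.9 m³/s.
Runoff depth d = ΣQ_DR·Δt / A = 350.9 × 1800 / (25.3 km²) = 24.97 mm.
The 1-cm UH is the DRH scaled by (10 mm)/d, so U_p = 111.9 × 10/24.97 = 44.8 m³/s.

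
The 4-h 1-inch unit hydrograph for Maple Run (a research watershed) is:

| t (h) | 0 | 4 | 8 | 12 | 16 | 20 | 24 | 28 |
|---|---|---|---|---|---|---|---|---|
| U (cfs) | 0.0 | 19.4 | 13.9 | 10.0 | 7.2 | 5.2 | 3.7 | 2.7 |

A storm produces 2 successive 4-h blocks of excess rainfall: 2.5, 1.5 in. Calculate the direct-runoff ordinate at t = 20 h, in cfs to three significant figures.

By discrete convolution, Q_j = Σ (P_i / 1 in) · U_{j−i}.
At t = 20 h (j=5): Q = (2.5/1)·5.2 + (1.5/1)·7.2 = 23.8 cfs.

Q ≈ 23.8 cfs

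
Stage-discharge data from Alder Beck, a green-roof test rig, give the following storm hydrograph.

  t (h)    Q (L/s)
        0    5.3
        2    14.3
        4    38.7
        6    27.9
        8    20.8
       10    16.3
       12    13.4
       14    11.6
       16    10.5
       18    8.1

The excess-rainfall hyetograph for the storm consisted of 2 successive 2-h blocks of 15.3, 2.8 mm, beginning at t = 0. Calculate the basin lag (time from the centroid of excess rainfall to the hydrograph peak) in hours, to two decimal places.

t_L ≈ 2.69 h

Centroid of excess rainfall: t_c = Σ P_i·t̄_i / ΣP_i = 1.3094 h (block centres at 1, 3 h).
Hydrograph peak occurs at t = 4 h, so basin lag t_L = 4 − 1.3094 = 2.69 h.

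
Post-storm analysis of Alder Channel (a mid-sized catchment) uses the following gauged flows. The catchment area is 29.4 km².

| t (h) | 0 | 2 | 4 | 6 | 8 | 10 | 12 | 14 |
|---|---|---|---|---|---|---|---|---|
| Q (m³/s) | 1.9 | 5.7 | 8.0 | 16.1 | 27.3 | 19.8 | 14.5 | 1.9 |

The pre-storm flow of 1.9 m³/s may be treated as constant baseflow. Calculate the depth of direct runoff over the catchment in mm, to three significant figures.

d ≈ 19.6 mm

Direct runoff: 0.0, 3.8, 6.1, 14.2, 25.4, 17.9, 12.6, 0.0 m³/s; ΣQ_DR = 80.00 m³/s.
V = ΣQ_DR · Δt = 80.00 × 7200 s = 5.760 × 10^5 m³.
Over A = 29.4 km², depth = V / A = 19.6 mm.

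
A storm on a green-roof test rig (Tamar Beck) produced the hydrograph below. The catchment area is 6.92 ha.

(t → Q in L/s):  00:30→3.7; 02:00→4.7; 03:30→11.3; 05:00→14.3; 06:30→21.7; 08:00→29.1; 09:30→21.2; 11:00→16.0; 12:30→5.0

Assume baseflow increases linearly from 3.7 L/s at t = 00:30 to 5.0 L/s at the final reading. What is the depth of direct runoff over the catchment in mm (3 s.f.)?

Direct runoff: 0.00, 0.84, 7.28, 10.11, 17.35, 24.59, 16.52, 11.16, 0.00 L/s; ΣQ_DR = 87.85 L/s.
V = ΣQ_DR · Δt = 87.85 × 5400 s = 4.744 × 10^5 L.
Over A = 6.92 ha, depth = V / A = 6.86 mm.

d ≈ 6.86 mm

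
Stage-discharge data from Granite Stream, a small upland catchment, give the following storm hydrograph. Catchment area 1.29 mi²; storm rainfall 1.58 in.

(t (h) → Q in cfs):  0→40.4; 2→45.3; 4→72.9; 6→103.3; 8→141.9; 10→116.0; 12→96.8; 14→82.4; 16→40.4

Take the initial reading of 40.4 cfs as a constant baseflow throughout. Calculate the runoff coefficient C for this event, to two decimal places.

C ≈ 0.57

ΣQ_DR = 375.8 cfs; V = ΣQ_DR·Δt = 2.706 × 10^6 ft³.
Runoff depth d = V / A = 0.9028 in.
C = d / P = 0.9028 / 1.58 = 0.57.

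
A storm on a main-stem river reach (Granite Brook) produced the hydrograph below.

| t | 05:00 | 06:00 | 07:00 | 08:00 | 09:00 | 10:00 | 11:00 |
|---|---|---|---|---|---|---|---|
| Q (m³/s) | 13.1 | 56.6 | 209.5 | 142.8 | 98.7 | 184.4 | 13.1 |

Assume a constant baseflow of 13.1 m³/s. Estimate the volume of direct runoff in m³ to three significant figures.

Direct-runoff ordinates (Q − Q_b): 0.0, 43.5, 196.4, 129.7, 85.6, 171.3, 0.0 m³/s.
ΣQ_DR = 626.5 m³/s.
With Δt = 1 h = 3600 s, V = ΣQ_DR · Δt = 626.5 × 3600 = 2.26 × 10^6 m³.

V ≈ 2.26 × 10^6 m³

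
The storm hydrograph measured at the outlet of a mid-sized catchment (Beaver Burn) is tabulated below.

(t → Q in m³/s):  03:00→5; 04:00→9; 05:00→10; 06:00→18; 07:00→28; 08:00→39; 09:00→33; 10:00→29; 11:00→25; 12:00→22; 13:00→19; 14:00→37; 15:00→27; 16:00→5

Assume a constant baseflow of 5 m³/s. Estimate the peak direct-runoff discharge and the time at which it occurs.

Q_p = 34.0 m³/s at t = 08:00

Subtracting baseflow gives direct-runoff ordinates: 0.0, 4.0, 5.0, 13.0, 23.0, 34.0, 28.0, 24.0, 20.0, 17.0, 14.0, 32.0, 22.0, 0.0 m³/s.
The maximum is 34.0 m³/s, occurring at the reading for t = 08:00.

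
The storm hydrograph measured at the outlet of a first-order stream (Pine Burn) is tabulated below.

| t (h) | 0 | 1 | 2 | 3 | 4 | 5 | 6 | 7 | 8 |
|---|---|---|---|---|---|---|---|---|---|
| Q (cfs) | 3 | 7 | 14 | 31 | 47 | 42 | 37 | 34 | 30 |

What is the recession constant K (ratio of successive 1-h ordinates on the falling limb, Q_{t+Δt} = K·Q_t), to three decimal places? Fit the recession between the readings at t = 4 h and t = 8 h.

Using the recession-limb readings at t = 4 h and t = 8 h: Q falls from 47 to 30 cfs over 4 intervals.
K = (Q₂/Q₁)^(1/4) = (30/47)^(1/4) = 0.894.

K ≈ 0.894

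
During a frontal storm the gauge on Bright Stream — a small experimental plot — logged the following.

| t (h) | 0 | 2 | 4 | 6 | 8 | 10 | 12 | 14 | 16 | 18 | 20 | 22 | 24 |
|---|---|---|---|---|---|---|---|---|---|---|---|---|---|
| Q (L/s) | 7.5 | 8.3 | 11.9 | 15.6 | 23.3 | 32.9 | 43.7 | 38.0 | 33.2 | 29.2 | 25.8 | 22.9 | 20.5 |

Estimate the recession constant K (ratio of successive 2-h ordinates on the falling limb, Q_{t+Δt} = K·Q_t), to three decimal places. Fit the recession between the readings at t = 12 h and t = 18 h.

Using the recession-limb readings at t = 12 h and t = 18 h: Q falls from 43.7 to 29.2 L/s over 3 intervals.
K = (Q₂/Q₁)^(1/3) = (29.2/43.7)^(1/3) = 0.874.

K ≈ 0.874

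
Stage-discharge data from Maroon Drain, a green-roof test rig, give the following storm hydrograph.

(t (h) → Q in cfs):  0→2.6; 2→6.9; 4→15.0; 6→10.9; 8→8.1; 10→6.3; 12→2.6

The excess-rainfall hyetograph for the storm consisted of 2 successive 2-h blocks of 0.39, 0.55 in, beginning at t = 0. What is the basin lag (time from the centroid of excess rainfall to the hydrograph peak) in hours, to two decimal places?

Centroid of excess rainfall: t_c = Σ P_i·t̄_i / ΣP_i = 2.1702 h (block centres at 1, 3 h).
Hydrograph peak occurs at t = 4 h, so basin lag t_L = 4 − 2.1702 = 1.83 h.

t_L ≈ 1.83 h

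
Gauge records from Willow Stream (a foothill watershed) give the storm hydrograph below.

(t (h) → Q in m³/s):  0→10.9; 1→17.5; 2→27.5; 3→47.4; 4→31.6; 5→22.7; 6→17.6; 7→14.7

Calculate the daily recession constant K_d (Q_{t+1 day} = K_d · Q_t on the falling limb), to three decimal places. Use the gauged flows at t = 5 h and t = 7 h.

Between t = 5 h and t = 7 h the flow falls from 22.7 to 14.7 m³/s over 2×1 h = 2 h.
Per-interval ratio K = (14.7/22.7)^(1/2) = 0.8047; K_d = K^(24/1) = 0.005.

K_d ≈ 0.005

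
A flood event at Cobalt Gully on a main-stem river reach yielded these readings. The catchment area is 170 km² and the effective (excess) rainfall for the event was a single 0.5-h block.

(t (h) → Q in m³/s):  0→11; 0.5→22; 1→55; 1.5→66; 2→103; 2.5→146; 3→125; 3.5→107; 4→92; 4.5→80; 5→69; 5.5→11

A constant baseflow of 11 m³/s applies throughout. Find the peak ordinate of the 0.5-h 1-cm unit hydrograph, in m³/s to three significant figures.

Direct runoff: 0.0, 11.0, 44.0, 55.0, 92.0, 135.0, 114.0, 96.0, 81.0, 69.0, 58.0, 0.0 m³/s; ΣQ_DR = 755.0 m³/s, peak = 135.0 m³/s.
Runoff depth d = ΣQ_DR·Δt / A = 755.0 × 1800 / (170 km²) = 7.994 mm.
The 1-cm UH is the DRH scaled by (10 mm)/d, so U_p = 135.0 × 10/7.994 = 169 m³/s.

U_p ≈ 169 m³/s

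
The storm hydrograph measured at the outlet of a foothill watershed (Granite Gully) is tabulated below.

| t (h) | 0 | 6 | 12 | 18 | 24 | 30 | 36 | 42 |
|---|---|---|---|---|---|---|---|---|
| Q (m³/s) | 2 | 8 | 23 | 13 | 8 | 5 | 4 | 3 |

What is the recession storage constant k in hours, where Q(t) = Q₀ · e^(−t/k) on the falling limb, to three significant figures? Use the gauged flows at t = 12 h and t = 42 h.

k ≈ 14.7 h

On the falling limb, Q drops from 23 to 3 m³/s between t = 12 h and t = 42 h (Δt = 30 h).
k = −Δt / ln(Q₂/Q₁) = −30 / ln(3/23) = 14.7 h.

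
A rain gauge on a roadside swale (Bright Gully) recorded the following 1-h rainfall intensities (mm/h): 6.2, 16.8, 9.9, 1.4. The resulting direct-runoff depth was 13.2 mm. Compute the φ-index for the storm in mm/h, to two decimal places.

φ ≈ 6.75 mm/h

Only the 2 blocks with intensity above φ contribute runoff: 16.8, 9.9 mm/h.
Σ(I−φ)·Δt = d  ⇒  (16.8+9.9 − 2φ)·1 = 13.2
φ = (26.70 − 13.2/1) / 2 = 6.75 mm/h.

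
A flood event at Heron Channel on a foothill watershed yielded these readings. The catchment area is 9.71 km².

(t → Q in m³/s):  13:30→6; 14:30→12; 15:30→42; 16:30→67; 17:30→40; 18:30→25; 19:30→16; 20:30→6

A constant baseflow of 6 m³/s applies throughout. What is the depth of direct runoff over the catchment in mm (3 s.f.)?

d ≈ 61.5 mm

Direct runoff: 0.0, 6.0, 36.0, 61.0, 34.0, 19.0, 10.0, 0.0 m³/s; ΣQ_DR = 166.0 m³/s.
V = ΣQ_DR · Δt = 166.0 × 3600 s = 5.976 × 10^5 m³.
Over A = 9.71 km², depth = V / A = 61.5 mm.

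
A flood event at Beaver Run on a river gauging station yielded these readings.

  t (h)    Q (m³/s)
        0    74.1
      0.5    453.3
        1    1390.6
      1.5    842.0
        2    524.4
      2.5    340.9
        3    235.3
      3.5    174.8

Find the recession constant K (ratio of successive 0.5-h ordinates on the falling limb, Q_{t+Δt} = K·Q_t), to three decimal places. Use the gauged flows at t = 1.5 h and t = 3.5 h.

Using the recession-limb readings at t = 1.5 h and t = 3.5 h: Q falls from 842.0 to 174.8 m³/s over 4 intervals.
K = (Q₂/Q₁)^(1/4) = (174.8/842.0)^(1/4) = 0.675.

K ≈ 0.675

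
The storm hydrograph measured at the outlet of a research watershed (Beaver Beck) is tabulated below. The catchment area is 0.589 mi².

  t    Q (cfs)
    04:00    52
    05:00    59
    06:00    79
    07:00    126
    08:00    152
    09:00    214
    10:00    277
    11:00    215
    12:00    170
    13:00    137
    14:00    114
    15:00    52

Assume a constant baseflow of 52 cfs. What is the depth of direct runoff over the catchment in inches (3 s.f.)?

d ≈ 2.69 in

Direct runoff: 0.0, 7.0, 27.0, 74.0, 100.0, 162.0, 225.0, 163.0, 118.0, 85.0, 62.0, 0.0 cfs; ΣQ_DR = 1023 cfs.
V = ΣQ_DR · Δt = 1023 × 3600 s = 3.683 × 10^6 ft³.
Over A = 0.589 mi², depth = V / A = 2.69 in.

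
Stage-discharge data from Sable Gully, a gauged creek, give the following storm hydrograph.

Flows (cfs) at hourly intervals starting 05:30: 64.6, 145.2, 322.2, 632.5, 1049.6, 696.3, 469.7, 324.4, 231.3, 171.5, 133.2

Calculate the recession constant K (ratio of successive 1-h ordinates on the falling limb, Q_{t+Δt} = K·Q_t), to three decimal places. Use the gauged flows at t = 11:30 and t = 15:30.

Using the recession-limb readings at t = 11:30 and t = 15:30: Q falls from 469.7 to 133.2 cfs over 4 intervals.
K = (Q₂/Q₁)^(1/4) = (133.2/469.7)^(1/4) = 0.730.

K ≈ 0.730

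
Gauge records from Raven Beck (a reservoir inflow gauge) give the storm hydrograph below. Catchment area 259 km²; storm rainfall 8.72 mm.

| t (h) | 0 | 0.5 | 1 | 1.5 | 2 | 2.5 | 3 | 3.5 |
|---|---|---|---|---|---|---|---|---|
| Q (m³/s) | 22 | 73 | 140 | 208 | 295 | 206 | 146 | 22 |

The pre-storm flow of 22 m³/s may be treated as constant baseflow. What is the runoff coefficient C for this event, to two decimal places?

ΣQ_DR = 936.0 m³/s; V = ΣQ_DR·Δt = 1.685 × 10^6 m³.
Runoff depth d = V / A = 6.505 mm.
C = d / P = 6.505 / 8.72 = 0.75.

C ≈ 0.75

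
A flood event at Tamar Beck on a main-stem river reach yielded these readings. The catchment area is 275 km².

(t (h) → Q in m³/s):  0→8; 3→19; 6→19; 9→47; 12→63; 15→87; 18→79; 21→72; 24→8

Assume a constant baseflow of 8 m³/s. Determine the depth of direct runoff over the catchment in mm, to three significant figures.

d ≈ 13.0 mm

Direct runoff: 0.0, 11.0, 11.0, 39.0, 55.0, 79.0, 71.0, 64.0, 0.0 m³/s; ΣQ_DR = 330.0 m³/s.
V = ΣQ_DR · Δt = 330.0 × 10800 s = 3.564 × 10^6 m³.
Over A = 275 km², depth = V / A = 13.0 mm.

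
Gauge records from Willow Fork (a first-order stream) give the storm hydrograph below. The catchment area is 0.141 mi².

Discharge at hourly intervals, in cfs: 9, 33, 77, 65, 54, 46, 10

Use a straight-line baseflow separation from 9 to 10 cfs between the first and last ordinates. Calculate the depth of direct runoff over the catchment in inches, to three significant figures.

d ≈ 2.50 in

Direct runoff: 0.00, 23.83, 67.67, 55.50, 44.33, 36.17, 0.00 cfs; ΣQ_DR = 227.5 cfs.
V = ΣQ_DR · Δt = 227.5 × 3600 s = 8.190 × 10^5 ft³.
Over A = 0.141 mi², depth = V / A = 2.50 in.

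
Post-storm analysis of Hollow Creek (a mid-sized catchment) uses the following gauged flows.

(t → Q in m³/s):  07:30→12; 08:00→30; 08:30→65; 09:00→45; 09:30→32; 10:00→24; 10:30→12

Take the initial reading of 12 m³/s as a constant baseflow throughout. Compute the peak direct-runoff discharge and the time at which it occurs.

Q_p = 53.0 m³/s at t = 08:30

Subtracting baseflow gives direct-runoff ordinates: 0.0, 18.0, 53.0, 33.0, 20.0, 12.0, 0.0 m³/s.
The maximum is 53.0 m³/s, occurring at the reading for t = 08:30.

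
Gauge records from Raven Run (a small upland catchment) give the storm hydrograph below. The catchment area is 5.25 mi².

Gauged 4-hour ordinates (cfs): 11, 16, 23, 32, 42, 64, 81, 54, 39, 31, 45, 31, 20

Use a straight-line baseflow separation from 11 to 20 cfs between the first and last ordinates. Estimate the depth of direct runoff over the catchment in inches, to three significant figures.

d ≈ 0.339 in

Direct runoff: 0.00, 4.25, 10.50, 18.75, 28.00, 49.25, 65.50, 37.75, 22.00, 13.25, 26.50, 11.75, 0.00 cfs; ΣQ_DR = 287.5 cfs.
V = ΣQ_DR · Δt = 287.5 × 14400 s = 4.140 × 10^6 ft³.
Over A = 5.25 mi², depth = V / A = 0.339 in.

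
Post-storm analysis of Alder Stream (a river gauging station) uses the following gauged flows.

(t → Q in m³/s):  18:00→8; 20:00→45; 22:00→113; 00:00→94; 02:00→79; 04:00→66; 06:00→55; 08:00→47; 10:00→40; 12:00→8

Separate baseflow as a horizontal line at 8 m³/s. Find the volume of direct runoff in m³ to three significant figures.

V ≈ 3.42 × 10^6 m³

Direct-runoff ordinates (Q − Q_b): 0.0, 37.0, 105.0, 86.0, 71.0, 58.0, 47.0, 39.0, 32.0, 0.0 m³/s.
ΣQ_DR = 475.0 m³/s.
With Δt = 2 h = 7200 s, V = ΣQ_DR · Δt = 475.0 × 7200 = 3.42 × 10^6 m³.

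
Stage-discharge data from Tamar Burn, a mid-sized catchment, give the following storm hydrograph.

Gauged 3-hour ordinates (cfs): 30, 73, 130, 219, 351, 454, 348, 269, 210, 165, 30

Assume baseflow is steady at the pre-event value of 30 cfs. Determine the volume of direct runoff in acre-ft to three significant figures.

Direct-runoff ordinates (Q − Q_b): 0.0, 43.0, 100.0, 189.0, 321.0, 424.0, 318.0, 239.0, 180.0, 135.0, 0.0 cfs.
ΣQ_DR = 1949 cfs.
With Δt = 3 h = 10800 s, V = ΣQ_DR · Δt = 1949 × 10800 = 2.10 × 10^7 ft³ = 483 acre-ft.

V ≈ 483 acre-ft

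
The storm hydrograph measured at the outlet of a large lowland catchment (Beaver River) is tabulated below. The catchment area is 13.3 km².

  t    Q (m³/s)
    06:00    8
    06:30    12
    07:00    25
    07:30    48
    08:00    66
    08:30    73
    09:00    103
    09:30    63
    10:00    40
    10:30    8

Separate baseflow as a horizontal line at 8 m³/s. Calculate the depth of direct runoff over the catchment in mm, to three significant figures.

Direct runoff: 0.0, 4.0, 17.0, 40.0, 58.0, 65.0, 95.0, 55.0, 32.0, 0.0 m³/s; ΣQ_DR = 366.0 m³/s.
V = ΣQ_DR · Δt = 366.0 × 1800 s = 6.588 × 10^5 m³.
Over A = 13.3 km², depth = V / A = 49.5 mm.

d ≈ 49.5 mm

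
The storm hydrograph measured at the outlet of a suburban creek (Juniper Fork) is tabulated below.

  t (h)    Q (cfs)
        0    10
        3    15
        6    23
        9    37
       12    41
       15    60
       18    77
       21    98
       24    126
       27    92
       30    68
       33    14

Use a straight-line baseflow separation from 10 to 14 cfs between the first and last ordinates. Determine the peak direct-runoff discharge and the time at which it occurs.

Q_p = 113.09 cfs at t = 24 h

Subtracting baseflow gives direct-runoff ordinates: 0.00, 4.64, 12.27, 25.91, 29.55, 48.18, 64.82, 85.45, 113.09, 78.73, 54.36, 0.00 cfs.
The maximum is 113.09 cfs, occurring at the reading for t = 24 h.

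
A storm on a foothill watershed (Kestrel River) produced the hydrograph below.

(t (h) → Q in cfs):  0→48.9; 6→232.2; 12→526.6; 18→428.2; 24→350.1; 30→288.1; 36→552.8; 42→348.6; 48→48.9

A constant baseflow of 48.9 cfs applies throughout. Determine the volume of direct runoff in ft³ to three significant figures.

Direct-runoff ordinates (Q − Q_b): 0.0, 183.3, 477.7, 379.3, 301.2, 239.2, 503.9, 299.7, 0.0 cfs.
ΣQ_DR = 2384 cfs.
With Δt = 6 h = 21600 s, V = ΣQ_DR · Δt = 2384 × 21600 = 5.15 × 10^7 ft³.

V ≈ 5.15 × 10^7 ft³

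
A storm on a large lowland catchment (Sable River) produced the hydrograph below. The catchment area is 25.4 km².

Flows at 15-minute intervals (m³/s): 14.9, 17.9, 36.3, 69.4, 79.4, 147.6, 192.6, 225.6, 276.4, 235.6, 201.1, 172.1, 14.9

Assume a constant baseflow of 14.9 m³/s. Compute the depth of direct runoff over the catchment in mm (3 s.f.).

d ≈ 52.8 mm

Direct runoff: 0.0, 3.0, 21.4, 54.5, 64.5, 132.7, 177.7, 210.7, 261.5, 220.7, 186.2, 157.2, 0.0 m³/s; ΣQ_DR = 1490 m³/s.
V = ΣQ_DR · Δt = 1490 × 900 s = 1.341 × 10^6 m³.
Over A = 25.4 km², depth = V / A = 52.8 mm.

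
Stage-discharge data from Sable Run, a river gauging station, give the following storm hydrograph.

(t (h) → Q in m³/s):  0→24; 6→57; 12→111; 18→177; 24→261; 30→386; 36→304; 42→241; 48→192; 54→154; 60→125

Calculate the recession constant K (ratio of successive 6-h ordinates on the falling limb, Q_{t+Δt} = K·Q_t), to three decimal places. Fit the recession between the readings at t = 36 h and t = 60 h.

Using the recession-limb readings at t = 36 h and t = 60 h: Q falls from 304 to 125 m³/s over 4 intervals.
K = (Q₂/Q₁)^(1/4) = (125/304)^(1/4) = 0.801.

K ≈ 0.801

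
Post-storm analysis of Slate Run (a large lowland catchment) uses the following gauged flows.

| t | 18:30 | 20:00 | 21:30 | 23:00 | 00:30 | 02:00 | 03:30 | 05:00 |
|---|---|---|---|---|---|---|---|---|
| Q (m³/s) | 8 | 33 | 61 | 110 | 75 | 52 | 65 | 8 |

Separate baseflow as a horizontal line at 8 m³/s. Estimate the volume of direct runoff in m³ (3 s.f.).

Direct-runoff ordinates (Q − Q_b): 0.0, 25.0, 53.0, 102.0, 67.0, 44.0, 57.0, 0.0 m³/s.
ΣQ_DR = 348.0 m³/s.
With Δt = 1.5 h = 5400 s, V = ΣQ_DR · Δt = 348.0 × 5400 = 1.88 × 10^6 m³.

V ≈ 1.88 × 10^6 m³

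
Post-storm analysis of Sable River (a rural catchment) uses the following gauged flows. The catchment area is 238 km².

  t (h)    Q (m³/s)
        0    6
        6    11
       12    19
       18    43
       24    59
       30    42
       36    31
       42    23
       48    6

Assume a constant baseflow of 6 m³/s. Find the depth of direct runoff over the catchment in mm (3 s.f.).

d ≈ 16.9 mm

Direct runoff: 0.0, 5.0, 13.0, 37.0, 53.0, 36.0, 25.0, 17.0, 0.0 m³/s; ΣQ_DR = 186.0 m³/s.
V = ΣQ_DR · Δt = 186.0 × 21600 s = 4.018 × 10^6 m³.
Over A = 238 km², depth = V / A = 16.9 mm.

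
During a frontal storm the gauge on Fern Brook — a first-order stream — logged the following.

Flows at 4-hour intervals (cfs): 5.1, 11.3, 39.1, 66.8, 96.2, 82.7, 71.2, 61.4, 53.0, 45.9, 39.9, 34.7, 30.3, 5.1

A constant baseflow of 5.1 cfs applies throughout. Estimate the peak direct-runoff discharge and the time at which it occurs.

Q_p = 91.1 cfs at t = 16 h

Subtracting baseflow gives direct-runoff ordinates: 0.0, 6.2, 34.0, 61.7, 91.1, 77.6, 66.1, 56.3, 47.9, 40.8, 34.8, 29.6, 25.2, 0.0 cfs.
The maximum is 91.1 cfs, occurring at the reading for t = 16 h.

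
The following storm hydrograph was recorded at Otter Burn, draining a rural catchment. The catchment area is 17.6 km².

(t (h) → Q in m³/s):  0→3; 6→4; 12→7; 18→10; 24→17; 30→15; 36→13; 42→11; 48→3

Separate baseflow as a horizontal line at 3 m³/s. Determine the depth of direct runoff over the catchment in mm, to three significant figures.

d ≈ 68.7 mm

Direct runoff: 0.0, 1.0, 4.0, 7.0, 14.0, 12.0, 10.0, 8.0, 0.0 m³/s; ΣQ_DR = 56.00 m³/s.
V = ΣQ_DR · Δt = 56.00 × 21600 s = 1.210 × 10^6 m³.
Over A = 17.6 km², depth = V / A = 68.7 mm.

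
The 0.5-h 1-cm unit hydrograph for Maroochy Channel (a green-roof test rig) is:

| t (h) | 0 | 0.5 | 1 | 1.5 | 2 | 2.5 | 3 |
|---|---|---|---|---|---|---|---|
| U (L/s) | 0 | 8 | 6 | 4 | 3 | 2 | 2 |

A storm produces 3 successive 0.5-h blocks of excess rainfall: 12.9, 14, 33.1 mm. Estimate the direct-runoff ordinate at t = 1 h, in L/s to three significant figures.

By discrete convolution, Q_j = Σ (P_i / 10 mm) · U_{j−i}.
At t = 1 h (j=2): Q = (12.9/10)·6 + (14/10)·8 + (33.1/10)·0 = 18.9 L/s.

Q ≈ 18.9 L/s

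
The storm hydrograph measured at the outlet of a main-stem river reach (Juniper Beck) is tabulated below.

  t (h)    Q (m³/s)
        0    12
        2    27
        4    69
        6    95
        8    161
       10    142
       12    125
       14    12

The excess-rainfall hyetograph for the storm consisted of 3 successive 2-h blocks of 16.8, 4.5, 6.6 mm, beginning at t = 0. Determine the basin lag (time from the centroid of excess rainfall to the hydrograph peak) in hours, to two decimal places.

Centroid of excess rainfall: t_c = Σ P_i·t̄_i / ΣP_i = 2.2688 h (block centres at 1, 3, 5 h).
Hydrograph peak occurs at t = 8 h, so basin lag t_L = 8 − 2.2688 = 5.73 h.

t_L ≈ 5.73 h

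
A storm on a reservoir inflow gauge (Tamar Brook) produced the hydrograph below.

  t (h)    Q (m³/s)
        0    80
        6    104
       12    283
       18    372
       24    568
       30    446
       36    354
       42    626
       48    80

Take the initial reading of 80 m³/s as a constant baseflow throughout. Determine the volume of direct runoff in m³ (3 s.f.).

V ≈ 4.74 × 10^7 m³

Direct-runoff ordinates (Q − Q_b): 0.0, 24.0, 203.0, 292.0, 488.0, 366.0, 274.0, 546.0, 0.0 m³/s.
ΣQ_DR = 2193 m³/s.
With Δt = 6 h = 21600 s, V = ΣQ_DR · Δt = 2193 × 21600 = 4.74 × 10^7 m³.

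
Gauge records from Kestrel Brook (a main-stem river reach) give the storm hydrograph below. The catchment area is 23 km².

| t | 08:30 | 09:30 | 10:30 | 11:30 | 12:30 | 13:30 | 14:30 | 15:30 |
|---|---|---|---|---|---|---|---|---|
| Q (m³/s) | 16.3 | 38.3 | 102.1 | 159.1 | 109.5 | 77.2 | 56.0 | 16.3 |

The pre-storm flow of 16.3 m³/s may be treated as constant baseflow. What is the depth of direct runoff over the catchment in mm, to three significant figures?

Direct runoff: 0.0, 22.0, 85.8, 142.8, 93.2, 60.9, 39.7, 0.0 m³/s; ΣQ_DR = 444.4 m³/s.
V = ΣQ_DR · Δt = 444.4 × 3600 s = 1.600 × 10^6 m³.
Over A = 23 km², depth = V / A = 69.6 mm.

d ≈ 69.6 mm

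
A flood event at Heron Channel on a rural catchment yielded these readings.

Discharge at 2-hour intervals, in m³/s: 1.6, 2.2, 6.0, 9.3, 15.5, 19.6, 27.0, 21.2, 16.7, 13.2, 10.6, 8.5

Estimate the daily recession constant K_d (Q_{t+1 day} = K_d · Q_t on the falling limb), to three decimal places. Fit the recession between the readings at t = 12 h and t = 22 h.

Between t = 12 h and t = 22 h the flow falls from 27.0 to 8.5 m³/s over 5×2 h = 10 h.
Per-interval ratio K = (8.5/27.0)^(1/5) = 0.7936; K_d = K^(24/2) = 0.062.

K_d ≈ 0.062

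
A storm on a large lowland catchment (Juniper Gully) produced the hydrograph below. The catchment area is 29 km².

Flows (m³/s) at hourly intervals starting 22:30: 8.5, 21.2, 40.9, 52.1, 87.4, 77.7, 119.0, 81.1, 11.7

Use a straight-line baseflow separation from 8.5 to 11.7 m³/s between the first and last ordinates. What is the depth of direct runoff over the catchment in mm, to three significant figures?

Direct runoff: 0.00, 12.30, 31.60, 42.40, 77.30, 67.20, 108.10, 69.80, 0.00 m³/s; ΣQ_DR = 408.7 m³/s.
V = ΣQ_DR · Δt = 408.7 × 3600 s = 1.471 × 10^6 m³.
Over A = 29 km², depth = V / A = 50.7 mm.

d ≈ 50.7 mm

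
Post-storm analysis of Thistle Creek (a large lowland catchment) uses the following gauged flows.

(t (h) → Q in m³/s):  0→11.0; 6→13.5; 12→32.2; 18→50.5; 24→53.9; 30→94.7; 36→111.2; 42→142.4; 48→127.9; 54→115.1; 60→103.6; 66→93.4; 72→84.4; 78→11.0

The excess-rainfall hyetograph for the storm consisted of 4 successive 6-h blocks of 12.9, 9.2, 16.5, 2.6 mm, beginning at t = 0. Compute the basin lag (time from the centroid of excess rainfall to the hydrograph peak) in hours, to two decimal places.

t_L ≈ 31.72 h

Centroid of excess rainfall: t_c = Σ P_i·t̄_i / ΣP_i = 10.2816 h (block centres at 3, 9, 15, 21 h).
Hydrograph peak occurs at t = 42 h, so basin lag t_L = 42 − 10.2816 = 31.72 h.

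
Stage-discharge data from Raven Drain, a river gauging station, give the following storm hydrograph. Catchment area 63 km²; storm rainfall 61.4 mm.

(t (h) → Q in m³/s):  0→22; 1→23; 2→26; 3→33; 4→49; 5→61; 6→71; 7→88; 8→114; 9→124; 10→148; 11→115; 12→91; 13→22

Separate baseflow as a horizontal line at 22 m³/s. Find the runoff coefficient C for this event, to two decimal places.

ΣQ_DR = 679.0 m³/s; V = ΣQ_DR·Δt = 2.444 × 10^6 m³.
Runoff depth d = V / A = 38.80 mm.
C = d / P = 38.80 / 61.4 = 0.63.

C ≈ 0.63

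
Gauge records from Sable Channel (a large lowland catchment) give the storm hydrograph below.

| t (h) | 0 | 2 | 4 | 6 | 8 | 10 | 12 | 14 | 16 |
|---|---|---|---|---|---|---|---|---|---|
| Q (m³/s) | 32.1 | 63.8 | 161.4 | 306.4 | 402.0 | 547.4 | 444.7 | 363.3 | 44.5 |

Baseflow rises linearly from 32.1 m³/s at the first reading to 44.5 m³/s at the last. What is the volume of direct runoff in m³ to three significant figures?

Direct-runoff ordinates (Q − Q_b): 0.00, 30.15, 126.20, 269.65, 363.70, 507.55, 403.30, 320.35, 0.00 m³/s.
ΣQ_DR = 2021 m³/s.
With Δt = 2 h = 7200 s, V = ΣQ_DR · Δt = 2021 × 7200 = 1.46 × 10^7 m³.

V ≈ 1.46 × 10^7 m³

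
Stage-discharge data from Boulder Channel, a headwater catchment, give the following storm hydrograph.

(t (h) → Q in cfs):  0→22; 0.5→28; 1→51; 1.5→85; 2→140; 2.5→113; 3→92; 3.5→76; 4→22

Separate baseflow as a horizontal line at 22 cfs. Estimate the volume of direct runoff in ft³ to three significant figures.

Direct-runoff ordinates (Q − Q_b): 0.0, 6.0, 29.0, 63.0, 118.0, 91.0, 70.0, 54.0, 0.0 cfs.
ΣQ_DR = 431.0 cfs.
With Δt = 0.5 h = 1800 s, V = ΣQ_DR · Δt = 431.0 × 1800 = 7.76 × 10^5 ft³.

V ≈ 7.76 × 10^5 ft³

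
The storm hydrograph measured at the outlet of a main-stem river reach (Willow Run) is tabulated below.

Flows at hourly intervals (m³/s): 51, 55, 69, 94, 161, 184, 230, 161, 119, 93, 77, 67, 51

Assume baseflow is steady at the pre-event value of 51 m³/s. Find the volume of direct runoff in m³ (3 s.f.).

Direct-runoff ordinates (Q − Q_b): 0.0, 4.0, 18.0, 43.0, 110.0, 133.0, 179.0, 110.0, 68.0, 42.0, 26.0, 16.0, 0.0 m³/s.
ΣQ_DR = 749.0 m³/s.
With Δt = 1 h = 3600 s, V = ΣQ_DR · Δt = 749.0 × 3600 = 2.70 × 10^6 m³.

V ≈ 2.70 × 10^6 m³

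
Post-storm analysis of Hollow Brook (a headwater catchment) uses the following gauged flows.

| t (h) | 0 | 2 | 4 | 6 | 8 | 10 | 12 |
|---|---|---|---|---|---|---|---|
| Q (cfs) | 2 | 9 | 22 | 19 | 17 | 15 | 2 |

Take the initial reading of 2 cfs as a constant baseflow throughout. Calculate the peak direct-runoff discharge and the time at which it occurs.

Subtracting baseflow gives direct-runoff ordinates: 0.0, 7.0, 20.0, 17.0, 15.0, 13.0, 0.0 cfs.
The maximum is 20.0 cfs, occurring at the reading for t = 4 h.

Q_p = 20.0 cfs at t = 4 h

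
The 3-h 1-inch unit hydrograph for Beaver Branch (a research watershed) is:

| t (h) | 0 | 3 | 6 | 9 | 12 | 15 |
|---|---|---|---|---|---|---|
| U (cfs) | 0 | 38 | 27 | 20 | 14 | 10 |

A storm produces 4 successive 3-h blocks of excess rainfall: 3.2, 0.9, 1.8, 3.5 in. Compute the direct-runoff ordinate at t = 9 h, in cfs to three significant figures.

By discrete convolution, Q_j = Σ (P_i / 1 in) · U_{j−i}.
At t = 9 h (j=3): Q = (3.2/1)·20 + (0.9/1)·27 + (1.8/1)·38 + (3.5/1)·0 = 157 cfs.

Q ≈ 157 cfs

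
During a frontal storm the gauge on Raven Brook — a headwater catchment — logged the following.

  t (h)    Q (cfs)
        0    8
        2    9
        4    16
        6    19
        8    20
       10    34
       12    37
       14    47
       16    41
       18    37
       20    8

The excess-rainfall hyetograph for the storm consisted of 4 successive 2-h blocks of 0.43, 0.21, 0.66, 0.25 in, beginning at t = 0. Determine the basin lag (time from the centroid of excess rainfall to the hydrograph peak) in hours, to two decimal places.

t_L ≈ 10.06 h

Centroid of excess rainfall: t_c = Σ P_i·t̄_i / ΣP_i = 3.9419 h (block centres at 1, 3, 5, 7 h).
Hydrograph peak occurs at t = 14 h, so basin lag t_L = 14 − 3.9419 = 10.06 h.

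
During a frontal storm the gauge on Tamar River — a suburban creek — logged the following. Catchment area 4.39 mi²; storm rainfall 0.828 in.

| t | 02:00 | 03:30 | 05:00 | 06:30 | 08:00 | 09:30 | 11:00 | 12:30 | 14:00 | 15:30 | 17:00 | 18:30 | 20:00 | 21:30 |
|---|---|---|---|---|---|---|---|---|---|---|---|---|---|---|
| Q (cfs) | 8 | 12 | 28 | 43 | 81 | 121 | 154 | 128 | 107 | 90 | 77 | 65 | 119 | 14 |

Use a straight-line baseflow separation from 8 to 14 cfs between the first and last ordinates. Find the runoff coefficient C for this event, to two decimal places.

C ≈ 0.57

ΣQ_DR = 893.0 cfs; V = ΣQ_DR·Δt = 4.822 × 10^6 ft³.
Runoff depth d = V / A = 0.4728 in.
C = d / P = 0.4728 / 0.828 = 0.57.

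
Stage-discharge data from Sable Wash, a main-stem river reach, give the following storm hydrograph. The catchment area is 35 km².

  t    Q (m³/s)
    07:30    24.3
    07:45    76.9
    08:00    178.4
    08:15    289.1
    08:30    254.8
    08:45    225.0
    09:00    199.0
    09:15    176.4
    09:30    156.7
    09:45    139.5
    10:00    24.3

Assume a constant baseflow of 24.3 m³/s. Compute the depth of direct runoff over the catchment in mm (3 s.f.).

Direct runoff: 0.0, 52.6, 154.1, 264.8, 230.5, 200.7, 174.7, 152.1, 132.4, 115.2, 0.0 m³/s; ΣQ_DR = 1477 m³/s.
V = ΣQ_DR · Δt = 1477 × 900 s = 1.329 × 10^6 m³.
Over A = 35 km², depth = V / A = 38.0 mm.

d ≈ 38.0 mm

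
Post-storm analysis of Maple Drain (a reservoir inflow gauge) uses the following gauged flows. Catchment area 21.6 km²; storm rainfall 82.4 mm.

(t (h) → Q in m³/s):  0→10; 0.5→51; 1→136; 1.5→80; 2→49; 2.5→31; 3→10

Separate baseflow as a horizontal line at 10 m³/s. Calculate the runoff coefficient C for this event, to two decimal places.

C ≈ 0.30

ΣQ_DR = 297.0 m³/s; V = ΣQ_DR·Δt = 5.346 × 10^5 m³.
Runoff depth d = V / A = 24.75 mm.
C = d / P = 24.75 / 82.4 = 0.30.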